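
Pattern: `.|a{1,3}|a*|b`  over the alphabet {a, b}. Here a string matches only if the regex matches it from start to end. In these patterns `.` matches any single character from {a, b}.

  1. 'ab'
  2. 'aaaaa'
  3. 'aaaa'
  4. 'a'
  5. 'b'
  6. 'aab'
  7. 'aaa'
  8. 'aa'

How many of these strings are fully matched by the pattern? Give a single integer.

1. 'ab' → no match
2. 'aaaaa' → match
3. 'aaaa' → match
4. 'a' → match
5. 'b' → match
6. 'aab' → no match
7. 'aaa' → match
8. 'aa' → match
Total matched: 6

6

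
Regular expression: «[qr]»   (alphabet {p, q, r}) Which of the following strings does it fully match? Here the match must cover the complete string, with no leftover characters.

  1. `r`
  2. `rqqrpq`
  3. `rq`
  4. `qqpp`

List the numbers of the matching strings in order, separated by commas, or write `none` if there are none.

1

1 → match
2 → no match
3 → no match
4 → no match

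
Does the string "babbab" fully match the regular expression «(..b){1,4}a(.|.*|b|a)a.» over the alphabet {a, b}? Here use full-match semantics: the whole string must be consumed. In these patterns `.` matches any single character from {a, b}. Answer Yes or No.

No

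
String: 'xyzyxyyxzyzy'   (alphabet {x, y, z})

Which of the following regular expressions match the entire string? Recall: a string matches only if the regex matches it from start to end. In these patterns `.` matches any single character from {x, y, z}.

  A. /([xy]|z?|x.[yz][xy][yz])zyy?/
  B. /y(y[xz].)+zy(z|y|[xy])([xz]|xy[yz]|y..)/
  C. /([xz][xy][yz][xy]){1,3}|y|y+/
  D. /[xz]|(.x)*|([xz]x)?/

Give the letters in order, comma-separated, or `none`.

A → no match
B → no match — must start with 'yy'
C → match
D → no match

C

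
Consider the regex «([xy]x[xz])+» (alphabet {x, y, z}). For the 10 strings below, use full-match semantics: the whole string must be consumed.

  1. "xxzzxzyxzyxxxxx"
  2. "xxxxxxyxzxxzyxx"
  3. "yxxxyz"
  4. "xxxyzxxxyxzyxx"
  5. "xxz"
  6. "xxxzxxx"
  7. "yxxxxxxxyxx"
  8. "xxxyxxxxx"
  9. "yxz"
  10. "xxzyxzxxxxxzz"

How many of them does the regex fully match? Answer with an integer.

4

1 → no match
2 → match
3 → no match
4 → no match
5 → match
6 → no match
7 → no match
8 → match
9 → match
10 → no match
Total matched: 4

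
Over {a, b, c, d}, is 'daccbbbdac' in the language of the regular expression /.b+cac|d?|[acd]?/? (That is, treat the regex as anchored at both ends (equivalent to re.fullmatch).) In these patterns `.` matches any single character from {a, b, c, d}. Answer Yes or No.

No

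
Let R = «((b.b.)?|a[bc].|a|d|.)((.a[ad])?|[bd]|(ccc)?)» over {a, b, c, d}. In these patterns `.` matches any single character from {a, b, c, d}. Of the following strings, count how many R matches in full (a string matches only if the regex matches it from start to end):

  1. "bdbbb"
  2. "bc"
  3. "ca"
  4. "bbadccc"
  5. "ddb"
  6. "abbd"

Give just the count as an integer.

2

1 → match
2 → no match
3 → no match
4 → no match
5 → no match
6 → match
Total matched: 2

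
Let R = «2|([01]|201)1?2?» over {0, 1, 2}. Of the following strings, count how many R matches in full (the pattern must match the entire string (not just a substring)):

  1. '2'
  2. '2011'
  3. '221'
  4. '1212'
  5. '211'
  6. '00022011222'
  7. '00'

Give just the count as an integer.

2

1 → match
2 → match
3 → no match
4 → no match
5 → no match
6 → no match
7 → no match
Total matched: 2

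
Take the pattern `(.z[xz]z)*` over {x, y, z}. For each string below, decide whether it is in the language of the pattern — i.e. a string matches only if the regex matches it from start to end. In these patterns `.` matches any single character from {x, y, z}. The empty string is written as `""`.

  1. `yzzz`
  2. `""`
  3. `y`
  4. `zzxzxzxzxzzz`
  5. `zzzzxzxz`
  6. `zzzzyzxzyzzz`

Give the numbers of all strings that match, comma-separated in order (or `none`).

1. `yzzz` → match
2. `""` → match
3. `y` → no match
4. `zzxzxzxzxzzz` → match
5. `zzzzxzxz` → match
6. `zzzzyzxzyzzz` → match

1, 2, 4, 5, 6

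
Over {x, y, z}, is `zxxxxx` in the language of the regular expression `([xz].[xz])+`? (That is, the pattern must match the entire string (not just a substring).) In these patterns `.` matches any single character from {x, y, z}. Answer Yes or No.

Yes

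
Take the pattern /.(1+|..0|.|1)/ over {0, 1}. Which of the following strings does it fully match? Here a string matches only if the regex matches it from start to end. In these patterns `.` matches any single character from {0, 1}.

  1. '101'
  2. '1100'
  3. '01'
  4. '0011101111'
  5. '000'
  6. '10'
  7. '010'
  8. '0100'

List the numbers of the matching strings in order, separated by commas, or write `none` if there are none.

2, 3, 6, 8

1 → no match
2 → match
3 → match
4 → no match
5 → no match
6 → match
7 → no match
8 → match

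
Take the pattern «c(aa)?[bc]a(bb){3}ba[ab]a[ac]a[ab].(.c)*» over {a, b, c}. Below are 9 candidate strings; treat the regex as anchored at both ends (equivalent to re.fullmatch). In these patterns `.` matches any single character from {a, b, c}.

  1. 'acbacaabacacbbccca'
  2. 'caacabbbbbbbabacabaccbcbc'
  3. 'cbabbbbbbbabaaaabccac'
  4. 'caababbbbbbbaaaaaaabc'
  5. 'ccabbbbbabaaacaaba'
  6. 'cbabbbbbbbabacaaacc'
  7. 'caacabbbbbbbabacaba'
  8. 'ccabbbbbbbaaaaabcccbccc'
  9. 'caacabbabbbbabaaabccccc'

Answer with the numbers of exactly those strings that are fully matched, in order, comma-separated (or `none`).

2, 3, 4, 6, 7, 8

1 → no match — must start with 'c'
2 → match
3 → match
4 → match
5 → no match
6 → match
7 → match
8 → match
9 → no match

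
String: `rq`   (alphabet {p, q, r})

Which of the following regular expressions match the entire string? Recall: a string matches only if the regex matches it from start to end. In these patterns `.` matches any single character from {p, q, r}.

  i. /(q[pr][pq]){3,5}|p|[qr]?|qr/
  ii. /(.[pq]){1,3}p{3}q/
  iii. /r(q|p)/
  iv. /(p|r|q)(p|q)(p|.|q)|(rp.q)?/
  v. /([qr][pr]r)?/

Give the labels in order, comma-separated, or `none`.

i → no match
ii → no match — must end with `pq`
iii → match
iv → no match
v → no match

iii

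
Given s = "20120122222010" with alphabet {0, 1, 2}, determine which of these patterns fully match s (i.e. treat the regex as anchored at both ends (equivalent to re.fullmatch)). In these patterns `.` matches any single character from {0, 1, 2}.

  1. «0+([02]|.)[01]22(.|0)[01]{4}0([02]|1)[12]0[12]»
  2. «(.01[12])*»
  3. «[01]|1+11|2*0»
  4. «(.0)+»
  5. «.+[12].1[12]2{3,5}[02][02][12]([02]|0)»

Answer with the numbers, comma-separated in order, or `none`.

5

1 → no match — must start with "0"
2 → no match
3 → no match
4 → no match
5 → match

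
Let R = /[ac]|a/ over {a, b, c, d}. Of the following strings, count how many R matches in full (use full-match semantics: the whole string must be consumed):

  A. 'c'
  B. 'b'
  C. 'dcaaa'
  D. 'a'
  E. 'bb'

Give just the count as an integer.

A → match
B → no match
C → no match
D → match
E → no match
Total matched: 2

2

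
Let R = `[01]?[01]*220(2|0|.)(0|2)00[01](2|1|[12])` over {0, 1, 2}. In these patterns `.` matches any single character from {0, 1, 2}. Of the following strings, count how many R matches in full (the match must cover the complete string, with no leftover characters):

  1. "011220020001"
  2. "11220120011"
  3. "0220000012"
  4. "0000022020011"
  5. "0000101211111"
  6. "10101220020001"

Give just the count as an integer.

4

1 → match
2 → match
3 → match
4 → no match
5 → no match
6 → match
Total matched: 4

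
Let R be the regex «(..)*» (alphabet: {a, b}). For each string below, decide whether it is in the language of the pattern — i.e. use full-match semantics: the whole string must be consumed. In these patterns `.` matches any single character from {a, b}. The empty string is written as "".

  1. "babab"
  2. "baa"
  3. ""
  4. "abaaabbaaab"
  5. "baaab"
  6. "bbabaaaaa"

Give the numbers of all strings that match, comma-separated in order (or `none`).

1 → no match
2 → no match
3 → match
4 → no match
5 → no match
6 → no match

3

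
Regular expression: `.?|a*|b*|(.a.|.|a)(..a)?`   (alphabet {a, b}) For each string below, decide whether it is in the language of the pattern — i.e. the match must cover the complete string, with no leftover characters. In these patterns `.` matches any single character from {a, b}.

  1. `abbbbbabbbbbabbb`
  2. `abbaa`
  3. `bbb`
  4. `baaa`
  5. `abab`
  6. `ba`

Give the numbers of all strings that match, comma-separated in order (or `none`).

3, 4

1 → no match
2. `abbaa` → no match
3. `bbb` → match
4. `baaa` → match
5. `abab` → no match
6. `ba` → no match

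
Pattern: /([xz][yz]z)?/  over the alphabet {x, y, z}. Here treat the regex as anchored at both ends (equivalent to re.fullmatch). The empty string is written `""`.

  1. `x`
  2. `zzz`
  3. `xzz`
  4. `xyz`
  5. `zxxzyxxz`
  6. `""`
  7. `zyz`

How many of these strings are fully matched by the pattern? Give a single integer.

1. `x` → no match
2. `zzz` → match
3. `xzz` → match
4. `xyz` → match
5. `zxxzyxxz` → no match
6. `""` → match
7. `zyz` → match
Total matched: 5

5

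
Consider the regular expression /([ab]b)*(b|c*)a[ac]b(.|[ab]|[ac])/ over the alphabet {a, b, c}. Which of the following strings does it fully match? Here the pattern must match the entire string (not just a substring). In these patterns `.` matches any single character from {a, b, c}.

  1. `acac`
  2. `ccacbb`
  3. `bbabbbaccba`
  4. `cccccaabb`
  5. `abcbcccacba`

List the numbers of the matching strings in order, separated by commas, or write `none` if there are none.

2, 4

1 → no match
2 → match
3 → no match
4 → match
5 → no match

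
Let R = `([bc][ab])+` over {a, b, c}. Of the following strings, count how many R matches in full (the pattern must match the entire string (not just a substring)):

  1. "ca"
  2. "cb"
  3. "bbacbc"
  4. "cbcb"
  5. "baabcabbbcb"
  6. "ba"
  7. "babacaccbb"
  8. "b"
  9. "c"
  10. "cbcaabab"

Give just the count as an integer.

4

1. "ca" → match
2. "cb" → match
3. "bbacbc" → no match
4. "cbcb" → match
5. "baabcabbbcb" → no match
6. "ba" → match
7. "babacaccbb" → no match
8. "b" → no match
9. "c" → no match
10. "cbcaabab" → no match
Total matched: 4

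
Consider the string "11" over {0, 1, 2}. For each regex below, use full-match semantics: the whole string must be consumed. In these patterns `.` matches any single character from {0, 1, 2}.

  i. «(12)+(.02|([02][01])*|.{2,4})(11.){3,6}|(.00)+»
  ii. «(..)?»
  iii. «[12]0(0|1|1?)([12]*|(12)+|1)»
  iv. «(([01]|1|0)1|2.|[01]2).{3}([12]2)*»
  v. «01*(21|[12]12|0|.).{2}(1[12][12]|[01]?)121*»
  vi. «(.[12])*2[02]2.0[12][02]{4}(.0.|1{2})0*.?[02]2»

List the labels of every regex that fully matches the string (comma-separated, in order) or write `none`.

i → no match
ii → match
iii → no match
iv → no match
v → no match — must start with "0"
vi → no match — must end with "2"

ii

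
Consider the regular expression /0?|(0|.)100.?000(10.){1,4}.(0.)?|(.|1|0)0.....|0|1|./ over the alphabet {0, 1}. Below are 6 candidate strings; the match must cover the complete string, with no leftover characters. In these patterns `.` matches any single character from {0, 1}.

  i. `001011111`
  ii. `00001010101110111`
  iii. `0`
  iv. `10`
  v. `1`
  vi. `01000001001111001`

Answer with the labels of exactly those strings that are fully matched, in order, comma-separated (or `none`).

i → no match
ii → no match
iii → match
iv → no match
v → match
vi → no match

iii, v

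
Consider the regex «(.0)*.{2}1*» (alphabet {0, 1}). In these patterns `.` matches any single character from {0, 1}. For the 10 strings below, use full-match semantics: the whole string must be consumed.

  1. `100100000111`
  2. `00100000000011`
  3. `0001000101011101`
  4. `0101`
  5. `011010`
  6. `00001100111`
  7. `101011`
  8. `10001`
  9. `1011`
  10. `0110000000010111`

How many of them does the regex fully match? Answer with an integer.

1. `100100000111` → no match
2 → match
3 → no match
4. `0101` → no match
5. `011010` → no match
6. `00001100111` → no match
7. `101011` → match
8. `10001` → match
9. `1011` → match
10 → no match
Total matched: 4

4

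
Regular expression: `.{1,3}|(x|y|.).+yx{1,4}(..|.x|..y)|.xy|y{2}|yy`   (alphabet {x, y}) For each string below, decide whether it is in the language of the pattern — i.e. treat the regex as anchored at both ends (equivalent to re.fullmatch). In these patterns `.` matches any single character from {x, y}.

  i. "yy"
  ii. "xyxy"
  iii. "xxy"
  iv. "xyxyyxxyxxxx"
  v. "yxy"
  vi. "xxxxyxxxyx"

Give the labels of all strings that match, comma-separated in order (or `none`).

i, iii, iv, v, vi

i → match
ii → no match
iii → match
iv → match
v → match
vi → match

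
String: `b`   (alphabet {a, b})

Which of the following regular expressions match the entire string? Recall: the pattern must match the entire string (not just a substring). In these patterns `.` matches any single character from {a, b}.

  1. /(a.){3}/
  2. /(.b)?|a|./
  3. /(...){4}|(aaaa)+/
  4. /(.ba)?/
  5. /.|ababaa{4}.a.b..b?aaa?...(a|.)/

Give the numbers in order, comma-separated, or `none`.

1 → no match — must start with `a`
2 → match
3 → no match
4 → no match
5 → match

2, 5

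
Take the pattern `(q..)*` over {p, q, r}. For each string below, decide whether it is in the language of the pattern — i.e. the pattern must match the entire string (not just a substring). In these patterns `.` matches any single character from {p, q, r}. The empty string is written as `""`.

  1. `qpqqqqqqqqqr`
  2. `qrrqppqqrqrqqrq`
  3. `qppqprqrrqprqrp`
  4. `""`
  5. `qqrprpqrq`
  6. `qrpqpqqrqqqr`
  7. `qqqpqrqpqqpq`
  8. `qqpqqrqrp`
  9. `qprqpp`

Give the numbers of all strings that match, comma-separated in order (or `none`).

1 → match
2 → match
3 → match
4 → match
5 → no match
6 → match
7 → no match
8 → match
9 → match

1, 2, 3, 4, 6, 8, 9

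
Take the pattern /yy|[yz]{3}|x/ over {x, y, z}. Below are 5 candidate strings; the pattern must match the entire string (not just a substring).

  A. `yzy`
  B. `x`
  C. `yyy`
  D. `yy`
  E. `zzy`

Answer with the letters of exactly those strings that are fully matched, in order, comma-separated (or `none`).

A → match
B → match
C → match
D → match
E → match

A, B, C, D, E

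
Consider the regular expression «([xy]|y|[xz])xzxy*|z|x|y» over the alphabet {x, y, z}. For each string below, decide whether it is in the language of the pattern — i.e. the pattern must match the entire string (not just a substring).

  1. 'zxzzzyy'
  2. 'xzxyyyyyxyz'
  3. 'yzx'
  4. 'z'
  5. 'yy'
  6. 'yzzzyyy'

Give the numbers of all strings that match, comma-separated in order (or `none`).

1 → no match
2 → no match
3 → no match
4 → match
5 → no match
6 → no match

4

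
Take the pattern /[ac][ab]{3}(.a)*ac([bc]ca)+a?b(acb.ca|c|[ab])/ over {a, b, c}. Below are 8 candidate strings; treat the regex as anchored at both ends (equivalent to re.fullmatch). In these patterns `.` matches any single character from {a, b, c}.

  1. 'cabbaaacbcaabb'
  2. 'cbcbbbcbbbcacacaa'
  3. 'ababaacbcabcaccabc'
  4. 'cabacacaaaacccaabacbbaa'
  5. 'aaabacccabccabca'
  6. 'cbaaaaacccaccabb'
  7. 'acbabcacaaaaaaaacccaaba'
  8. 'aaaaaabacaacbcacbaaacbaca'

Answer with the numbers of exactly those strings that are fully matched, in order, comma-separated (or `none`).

1, 6

1 → match
2 → no match
3 → no match
4 → no match
5 → no match
6 → match
7 → no match
8 → no match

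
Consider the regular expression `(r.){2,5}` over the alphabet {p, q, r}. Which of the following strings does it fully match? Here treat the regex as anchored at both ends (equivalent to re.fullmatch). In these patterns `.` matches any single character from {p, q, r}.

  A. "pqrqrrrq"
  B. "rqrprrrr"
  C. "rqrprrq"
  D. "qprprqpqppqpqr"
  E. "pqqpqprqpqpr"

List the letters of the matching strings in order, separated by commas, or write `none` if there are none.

B

A → no match — must start with "r"
B → match
C → no match
D → no match — must start with "r"
E → no match — must start with "r"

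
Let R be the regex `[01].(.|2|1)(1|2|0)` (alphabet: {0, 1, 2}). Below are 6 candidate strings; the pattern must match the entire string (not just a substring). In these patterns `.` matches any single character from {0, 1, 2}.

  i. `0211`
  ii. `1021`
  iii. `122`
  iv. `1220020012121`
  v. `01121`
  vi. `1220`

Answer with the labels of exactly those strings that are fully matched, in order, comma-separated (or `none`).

i → match
ii → match
iii → no match
iv → no match
v → no match
vi → match

i, ii, vi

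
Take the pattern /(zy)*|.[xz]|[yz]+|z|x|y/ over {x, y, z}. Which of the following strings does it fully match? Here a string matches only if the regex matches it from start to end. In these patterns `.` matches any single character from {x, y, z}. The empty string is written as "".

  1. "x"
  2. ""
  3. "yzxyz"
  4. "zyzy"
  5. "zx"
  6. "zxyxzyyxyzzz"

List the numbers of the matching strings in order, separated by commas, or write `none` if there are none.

1 → match
2 → match
3 → no match
4 → match
5 → match
6 → no match

1, 2, 4, 5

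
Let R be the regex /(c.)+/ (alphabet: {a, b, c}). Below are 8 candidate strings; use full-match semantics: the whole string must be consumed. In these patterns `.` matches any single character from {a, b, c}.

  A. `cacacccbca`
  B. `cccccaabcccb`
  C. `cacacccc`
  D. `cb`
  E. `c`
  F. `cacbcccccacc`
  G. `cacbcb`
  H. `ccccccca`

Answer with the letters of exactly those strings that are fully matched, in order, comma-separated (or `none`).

A, C, D, F, G, H

A → match
B → no match
C → match
D → match
E → no match
F → match
G → match
H → match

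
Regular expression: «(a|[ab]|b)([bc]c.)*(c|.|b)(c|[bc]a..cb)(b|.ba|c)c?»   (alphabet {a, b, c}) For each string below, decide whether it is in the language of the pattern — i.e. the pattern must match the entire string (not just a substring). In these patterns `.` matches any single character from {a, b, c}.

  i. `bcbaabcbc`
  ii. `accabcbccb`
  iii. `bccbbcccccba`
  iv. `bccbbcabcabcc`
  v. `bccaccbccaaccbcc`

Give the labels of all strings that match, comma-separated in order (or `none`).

i, ii, iii, iv, v

i → match
ii → match
iii → match
iv → match
v → match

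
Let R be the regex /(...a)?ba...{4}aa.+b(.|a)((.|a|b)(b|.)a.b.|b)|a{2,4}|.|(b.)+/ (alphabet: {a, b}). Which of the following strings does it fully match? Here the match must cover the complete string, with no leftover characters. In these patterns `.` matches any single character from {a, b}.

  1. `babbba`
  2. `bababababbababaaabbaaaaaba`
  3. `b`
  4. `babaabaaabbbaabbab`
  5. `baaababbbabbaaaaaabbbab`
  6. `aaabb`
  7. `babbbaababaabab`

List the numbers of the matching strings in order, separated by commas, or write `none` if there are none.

1, 3, 5

1 → match
2 → no match
3 → match
4 → no match
5 → match
6 → no match
7 → no match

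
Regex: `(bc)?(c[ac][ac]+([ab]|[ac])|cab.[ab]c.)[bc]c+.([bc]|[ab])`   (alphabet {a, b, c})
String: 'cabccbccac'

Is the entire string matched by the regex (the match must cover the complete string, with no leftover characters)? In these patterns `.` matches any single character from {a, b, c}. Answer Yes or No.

No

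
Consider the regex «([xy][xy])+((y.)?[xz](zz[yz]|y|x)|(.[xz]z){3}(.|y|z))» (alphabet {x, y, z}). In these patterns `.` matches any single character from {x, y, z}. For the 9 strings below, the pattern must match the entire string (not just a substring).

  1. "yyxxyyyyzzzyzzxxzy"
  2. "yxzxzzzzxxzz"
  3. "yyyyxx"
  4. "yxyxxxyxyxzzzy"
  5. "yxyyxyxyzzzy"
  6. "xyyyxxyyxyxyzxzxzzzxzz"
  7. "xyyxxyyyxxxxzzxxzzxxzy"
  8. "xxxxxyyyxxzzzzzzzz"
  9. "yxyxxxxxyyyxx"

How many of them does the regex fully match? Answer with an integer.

7

1 → match
2 → match
3 → match
4 → match
5 → match
6 → match
7 → no match
8 → match
9 → no match
Total matched: 7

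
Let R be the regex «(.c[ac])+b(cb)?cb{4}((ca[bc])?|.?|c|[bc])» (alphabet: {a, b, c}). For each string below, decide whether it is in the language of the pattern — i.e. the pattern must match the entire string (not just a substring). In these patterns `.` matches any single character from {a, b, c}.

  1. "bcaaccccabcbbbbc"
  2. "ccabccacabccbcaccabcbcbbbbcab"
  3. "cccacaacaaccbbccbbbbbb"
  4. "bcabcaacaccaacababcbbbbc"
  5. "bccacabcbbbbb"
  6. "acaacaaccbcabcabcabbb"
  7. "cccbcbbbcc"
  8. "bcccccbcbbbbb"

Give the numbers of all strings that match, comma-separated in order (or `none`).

1 → match
2 → match
3 → no match
4 → no match
5 → match
6 → no match
7 → no match
8 → match

1, 2, 5, 8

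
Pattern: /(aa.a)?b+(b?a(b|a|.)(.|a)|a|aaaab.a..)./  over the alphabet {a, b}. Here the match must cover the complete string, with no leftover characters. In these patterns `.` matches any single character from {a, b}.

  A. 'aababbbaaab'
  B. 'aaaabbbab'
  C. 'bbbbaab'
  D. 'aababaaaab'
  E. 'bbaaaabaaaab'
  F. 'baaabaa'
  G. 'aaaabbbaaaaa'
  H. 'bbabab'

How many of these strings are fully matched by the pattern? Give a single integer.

A → match
B → match
C → no match
D → no match
E → match
F → no match
G → no match
H → match
Total matched: 4

4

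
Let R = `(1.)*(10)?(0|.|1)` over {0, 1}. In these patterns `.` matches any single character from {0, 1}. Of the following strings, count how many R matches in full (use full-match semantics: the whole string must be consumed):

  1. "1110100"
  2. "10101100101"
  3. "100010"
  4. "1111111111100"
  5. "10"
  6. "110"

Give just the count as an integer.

3

1. "1110100" → match
2. "10101100101" → no match
3. "100010" → no match
4 → match
5. "10" → no match
6. "110" → match
Total matched: 3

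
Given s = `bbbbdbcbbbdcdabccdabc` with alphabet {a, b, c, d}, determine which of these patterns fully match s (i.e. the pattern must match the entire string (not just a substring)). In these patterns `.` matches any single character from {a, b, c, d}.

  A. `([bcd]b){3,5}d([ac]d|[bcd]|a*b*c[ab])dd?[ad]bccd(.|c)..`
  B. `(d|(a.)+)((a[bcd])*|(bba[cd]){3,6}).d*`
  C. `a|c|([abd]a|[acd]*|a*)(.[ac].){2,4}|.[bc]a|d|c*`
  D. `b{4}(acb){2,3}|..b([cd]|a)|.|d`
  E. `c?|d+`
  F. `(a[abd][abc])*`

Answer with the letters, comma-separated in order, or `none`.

A

A → match
B → no match
C → no match
D → no match
E → no match
F → no match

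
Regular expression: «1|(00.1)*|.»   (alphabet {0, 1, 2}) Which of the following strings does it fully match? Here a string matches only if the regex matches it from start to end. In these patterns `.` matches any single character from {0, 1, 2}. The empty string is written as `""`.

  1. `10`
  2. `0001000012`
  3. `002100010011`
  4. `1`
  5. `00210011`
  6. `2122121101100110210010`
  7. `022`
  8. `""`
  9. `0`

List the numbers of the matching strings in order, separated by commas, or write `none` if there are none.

1. `10` → no match
2. `0001000012` → no match
3. `002100010011` → match
4. `1` → match
5. `00210011` → match
6 → no match
7. `022` → no match
8. `""` → match
9. `0` → match

3, 4, 5, 8, 9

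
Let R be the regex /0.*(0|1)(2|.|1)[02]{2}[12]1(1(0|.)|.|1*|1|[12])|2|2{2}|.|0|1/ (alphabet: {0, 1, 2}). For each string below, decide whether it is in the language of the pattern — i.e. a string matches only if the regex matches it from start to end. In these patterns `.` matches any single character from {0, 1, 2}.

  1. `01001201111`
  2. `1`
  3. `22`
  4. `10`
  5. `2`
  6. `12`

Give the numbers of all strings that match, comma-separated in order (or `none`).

1, 2, 3, 5

1 → match
2 → match
3 → match
4 → no match
5 → match
6 → no match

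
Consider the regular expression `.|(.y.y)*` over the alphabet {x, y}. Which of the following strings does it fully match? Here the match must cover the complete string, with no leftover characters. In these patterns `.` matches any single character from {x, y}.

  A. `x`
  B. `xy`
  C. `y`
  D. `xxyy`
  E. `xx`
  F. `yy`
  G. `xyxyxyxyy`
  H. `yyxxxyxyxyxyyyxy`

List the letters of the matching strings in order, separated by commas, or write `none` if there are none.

A, C

A. `x` → match
B. `xy` → no match
C. `y` → match
D. `xxyy` → no match
E. `xx` → no match
F. `yy` → no match
G. `xyxyxyxyy` → no match
H → no match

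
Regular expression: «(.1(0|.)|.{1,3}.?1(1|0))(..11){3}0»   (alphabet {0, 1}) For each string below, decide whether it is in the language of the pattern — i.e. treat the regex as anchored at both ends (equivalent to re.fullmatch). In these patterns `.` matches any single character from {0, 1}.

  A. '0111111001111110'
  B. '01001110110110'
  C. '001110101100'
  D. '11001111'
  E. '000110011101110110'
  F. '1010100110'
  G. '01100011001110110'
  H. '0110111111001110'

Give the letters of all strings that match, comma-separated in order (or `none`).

A, E, G

A → match
B → no match
C → no match — must end with '110'
D → no match — must end with '110'
E → match
F → no match
G → match
H → no match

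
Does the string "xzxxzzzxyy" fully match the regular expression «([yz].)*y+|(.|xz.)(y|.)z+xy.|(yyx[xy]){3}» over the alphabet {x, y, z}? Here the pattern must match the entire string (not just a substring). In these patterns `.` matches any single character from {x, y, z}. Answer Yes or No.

Yes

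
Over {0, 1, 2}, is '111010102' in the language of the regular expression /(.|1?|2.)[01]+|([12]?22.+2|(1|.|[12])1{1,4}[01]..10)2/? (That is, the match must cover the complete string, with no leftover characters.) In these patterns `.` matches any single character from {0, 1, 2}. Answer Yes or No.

Yes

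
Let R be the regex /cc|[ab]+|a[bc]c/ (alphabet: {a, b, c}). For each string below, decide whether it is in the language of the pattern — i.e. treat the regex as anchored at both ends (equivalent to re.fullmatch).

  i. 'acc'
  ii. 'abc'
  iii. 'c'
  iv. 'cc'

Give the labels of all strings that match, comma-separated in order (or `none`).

i, ii, iv

i. 'acc' → match
ii. 'abc' → match
iii. 'c' → no match
iv. 'cc' → match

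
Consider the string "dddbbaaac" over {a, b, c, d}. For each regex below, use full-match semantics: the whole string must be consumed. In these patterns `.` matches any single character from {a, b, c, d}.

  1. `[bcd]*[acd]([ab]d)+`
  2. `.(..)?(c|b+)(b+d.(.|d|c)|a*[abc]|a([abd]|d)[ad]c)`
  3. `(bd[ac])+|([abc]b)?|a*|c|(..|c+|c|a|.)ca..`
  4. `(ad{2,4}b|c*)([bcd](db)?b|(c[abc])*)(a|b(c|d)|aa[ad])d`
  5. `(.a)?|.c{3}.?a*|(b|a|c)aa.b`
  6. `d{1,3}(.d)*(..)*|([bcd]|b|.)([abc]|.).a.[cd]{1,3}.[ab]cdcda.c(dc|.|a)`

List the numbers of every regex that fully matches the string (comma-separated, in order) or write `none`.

1 → no match — must end with "d"
2 → match
3 → no match
4 → no match — must end with "d"
5 → no match
6 → match

2, 6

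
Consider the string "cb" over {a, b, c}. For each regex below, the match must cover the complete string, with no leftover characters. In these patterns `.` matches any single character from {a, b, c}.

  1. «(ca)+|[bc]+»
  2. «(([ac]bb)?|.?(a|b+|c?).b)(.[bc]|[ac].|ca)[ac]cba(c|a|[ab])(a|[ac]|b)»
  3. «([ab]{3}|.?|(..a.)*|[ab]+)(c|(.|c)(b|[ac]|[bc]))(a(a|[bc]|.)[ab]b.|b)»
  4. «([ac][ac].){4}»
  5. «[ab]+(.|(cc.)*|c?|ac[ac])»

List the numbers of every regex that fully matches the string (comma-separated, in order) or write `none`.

1 → match
2 → no match
3 → match
4 → no match
5 → no match

1, 3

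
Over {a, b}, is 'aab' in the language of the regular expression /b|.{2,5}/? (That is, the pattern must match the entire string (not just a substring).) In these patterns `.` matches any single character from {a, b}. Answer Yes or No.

Yes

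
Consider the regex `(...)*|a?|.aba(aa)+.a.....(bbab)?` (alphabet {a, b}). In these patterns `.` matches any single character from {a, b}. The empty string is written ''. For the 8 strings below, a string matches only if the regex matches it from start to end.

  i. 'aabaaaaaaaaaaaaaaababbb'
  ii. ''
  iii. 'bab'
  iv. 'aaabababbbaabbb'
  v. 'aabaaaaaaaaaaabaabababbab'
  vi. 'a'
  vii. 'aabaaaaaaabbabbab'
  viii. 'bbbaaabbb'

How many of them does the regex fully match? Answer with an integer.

i → match
ii → match
iii → match
iv → match
v → match
vi → match
vii → match
viii → match
Total matched: 8

8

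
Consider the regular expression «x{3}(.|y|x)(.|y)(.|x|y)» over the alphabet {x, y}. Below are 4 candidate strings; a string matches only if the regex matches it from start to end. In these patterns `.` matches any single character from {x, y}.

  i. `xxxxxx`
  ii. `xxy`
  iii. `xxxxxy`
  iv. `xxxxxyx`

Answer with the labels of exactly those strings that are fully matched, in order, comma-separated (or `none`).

i → match
ii → no match
iii → match
iv → no match

i, iii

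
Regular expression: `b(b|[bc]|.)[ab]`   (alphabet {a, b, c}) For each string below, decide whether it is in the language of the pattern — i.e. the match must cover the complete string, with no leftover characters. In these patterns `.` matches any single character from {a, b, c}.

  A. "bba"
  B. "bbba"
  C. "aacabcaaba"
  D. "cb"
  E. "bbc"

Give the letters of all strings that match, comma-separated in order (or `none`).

A → match
B → no match
C → no match — must start with "b"
D → no match — must start with "b"
E → no match

A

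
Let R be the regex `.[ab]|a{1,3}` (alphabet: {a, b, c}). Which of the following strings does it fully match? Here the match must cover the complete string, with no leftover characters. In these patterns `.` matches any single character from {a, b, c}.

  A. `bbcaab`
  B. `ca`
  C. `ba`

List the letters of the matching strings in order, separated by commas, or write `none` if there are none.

A → no match
B → match
C → match

B, C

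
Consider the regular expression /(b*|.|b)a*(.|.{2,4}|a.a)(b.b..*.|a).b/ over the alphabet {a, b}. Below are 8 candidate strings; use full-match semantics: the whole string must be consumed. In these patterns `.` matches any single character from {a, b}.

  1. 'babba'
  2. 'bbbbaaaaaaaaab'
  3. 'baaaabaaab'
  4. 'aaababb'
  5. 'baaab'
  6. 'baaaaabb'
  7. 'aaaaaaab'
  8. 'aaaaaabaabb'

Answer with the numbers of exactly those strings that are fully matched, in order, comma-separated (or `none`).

2, 3, 4, 5, 6, 7, 8

1 → no match — must end with 'b'
2 → match
3 → match
4 → match
5 → match
6 → match
7 → match
8 → match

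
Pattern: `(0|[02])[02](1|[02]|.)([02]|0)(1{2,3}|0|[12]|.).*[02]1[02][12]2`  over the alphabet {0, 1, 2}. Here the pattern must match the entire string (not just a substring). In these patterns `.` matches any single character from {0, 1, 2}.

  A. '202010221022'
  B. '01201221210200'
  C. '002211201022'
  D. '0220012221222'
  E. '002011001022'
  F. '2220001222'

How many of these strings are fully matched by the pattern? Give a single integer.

5

A → match
B → no match — must end with '2'
C → match
D → match
E → match
F → match
Total matched: 5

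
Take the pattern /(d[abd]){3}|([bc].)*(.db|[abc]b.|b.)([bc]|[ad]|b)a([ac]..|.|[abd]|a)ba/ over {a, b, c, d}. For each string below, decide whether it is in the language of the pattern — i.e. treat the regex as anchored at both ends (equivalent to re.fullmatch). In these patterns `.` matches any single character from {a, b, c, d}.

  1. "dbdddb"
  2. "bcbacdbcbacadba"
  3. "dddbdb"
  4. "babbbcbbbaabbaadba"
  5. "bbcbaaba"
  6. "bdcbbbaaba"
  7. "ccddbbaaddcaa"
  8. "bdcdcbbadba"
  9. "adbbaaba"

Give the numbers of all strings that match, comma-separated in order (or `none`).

1, 2, 3, 4, 5, 6, 9

1. "dbdddb" → match
2 → match
3. "dddbdb" → match
4 → match
5. "bbcbaaba" → match
6. "bdcbbbaaba" → match
7 → no match
8. "bdcdcbbadba" → no match
9. "adbbaaba" → match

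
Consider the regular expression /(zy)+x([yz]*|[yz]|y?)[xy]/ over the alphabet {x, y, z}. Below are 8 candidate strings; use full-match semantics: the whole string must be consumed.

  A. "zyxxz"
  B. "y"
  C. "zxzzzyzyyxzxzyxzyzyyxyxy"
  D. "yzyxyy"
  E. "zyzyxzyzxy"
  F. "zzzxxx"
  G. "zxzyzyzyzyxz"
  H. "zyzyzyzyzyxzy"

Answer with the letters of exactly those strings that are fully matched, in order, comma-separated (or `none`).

H

A → no match
B → no match — must start with "zy"
C → no match — must start with "zy"
D → no match — must start with "zy"
E → no match
F → no match — must start with "zy"
G → no match — must start with "zy"
H → match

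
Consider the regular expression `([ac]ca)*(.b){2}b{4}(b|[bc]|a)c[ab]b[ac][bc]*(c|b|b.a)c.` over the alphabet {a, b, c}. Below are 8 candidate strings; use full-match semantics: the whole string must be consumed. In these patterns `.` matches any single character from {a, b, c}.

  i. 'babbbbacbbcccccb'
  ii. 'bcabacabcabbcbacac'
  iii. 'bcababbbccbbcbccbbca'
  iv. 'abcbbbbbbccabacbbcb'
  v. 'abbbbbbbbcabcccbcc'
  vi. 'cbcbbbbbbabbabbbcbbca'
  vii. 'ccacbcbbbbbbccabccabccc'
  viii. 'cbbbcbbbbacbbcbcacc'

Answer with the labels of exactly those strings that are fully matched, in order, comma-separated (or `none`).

i → no match
ii → no match
iii → no match
iv → no match
v → match
vi → no match
vii → no match
viii → no match

v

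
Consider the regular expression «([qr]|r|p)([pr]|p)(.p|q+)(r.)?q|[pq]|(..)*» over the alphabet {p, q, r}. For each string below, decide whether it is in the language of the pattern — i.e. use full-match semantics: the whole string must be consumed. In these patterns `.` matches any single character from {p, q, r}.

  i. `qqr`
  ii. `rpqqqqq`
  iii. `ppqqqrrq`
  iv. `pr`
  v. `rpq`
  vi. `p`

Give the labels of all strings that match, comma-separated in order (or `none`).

i. `qqr` → no match
ii. `rpqqqqq` → match
iii. `ppqqqrrq` → match
iv. `pr` → match
v. `rpq` → no match
vi. `p` → match

ii, iii, iv, vi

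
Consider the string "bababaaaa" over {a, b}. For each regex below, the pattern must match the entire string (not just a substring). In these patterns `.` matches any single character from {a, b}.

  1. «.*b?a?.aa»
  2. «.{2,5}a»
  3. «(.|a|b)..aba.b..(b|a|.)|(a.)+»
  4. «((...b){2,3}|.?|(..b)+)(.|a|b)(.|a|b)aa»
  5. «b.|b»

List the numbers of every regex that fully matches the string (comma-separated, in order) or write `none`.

1

1 → match
2 → no match
3 → no match
4 → no match
5 → no match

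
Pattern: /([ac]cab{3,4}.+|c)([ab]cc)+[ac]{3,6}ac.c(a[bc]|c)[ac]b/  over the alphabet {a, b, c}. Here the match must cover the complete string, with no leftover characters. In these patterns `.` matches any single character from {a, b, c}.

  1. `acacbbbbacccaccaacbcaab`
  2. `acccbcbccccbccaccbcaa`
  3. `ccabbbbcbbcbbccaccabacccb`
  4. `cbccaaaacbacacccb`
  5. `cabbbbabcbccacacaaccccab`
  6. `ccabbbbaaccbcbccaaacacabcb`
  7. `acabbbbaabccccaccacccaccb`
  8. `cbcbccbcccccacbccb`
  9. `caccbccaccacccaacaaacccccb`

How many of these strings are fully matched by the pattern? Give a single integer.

2

1 → no match
2 → no match — must end with `b`
3 → no match
4 → no match
5 → no match
6 → no match
7 → match
8 → no match
9 → match
Total matched: 2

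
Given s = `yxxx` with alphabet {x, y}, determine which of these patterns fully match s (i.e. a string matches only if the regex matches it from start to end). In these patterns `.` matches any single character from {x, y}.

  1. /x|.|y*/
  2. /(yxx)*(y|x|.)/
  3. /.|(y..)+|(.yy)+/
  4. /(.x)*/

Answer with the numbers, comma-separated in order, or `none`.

1 → no match
2 → match
3 → no match
4 → match

2, 4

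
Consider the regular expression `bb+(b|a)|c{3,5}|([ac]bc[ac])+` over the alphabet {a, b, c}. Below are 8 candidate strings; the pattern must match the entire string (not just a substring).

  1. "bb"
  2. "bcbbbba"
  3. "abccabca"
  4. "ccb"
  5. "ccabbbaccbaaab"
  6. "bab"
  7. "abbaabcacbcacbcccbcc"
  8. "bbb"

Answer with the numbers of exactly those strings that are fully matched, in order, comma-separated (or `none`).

1 → no match
2 → no match
3 → match
4 → no match
5 → no match
6 → no match
7 → no match
8 → match

3, 8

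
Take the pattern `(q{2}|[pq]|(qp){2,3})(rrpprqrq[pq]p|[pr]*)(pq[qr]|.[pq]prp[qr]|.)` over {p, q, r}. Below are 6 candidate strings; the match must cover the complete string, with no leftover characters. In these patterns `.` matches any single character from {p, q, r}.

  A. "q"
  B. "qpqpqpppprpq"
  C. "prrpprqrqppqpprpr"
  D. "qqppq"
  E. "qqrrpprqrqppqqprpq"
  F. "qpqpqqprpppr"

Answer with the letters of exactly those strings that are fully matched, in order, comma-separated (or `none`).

A. "q" → no match
B. "qpqpqpppprpq" → match
C → match
D. "qqppq" → match
E → match
F. "qpqpqqprpppr" → no match

B, C, D, E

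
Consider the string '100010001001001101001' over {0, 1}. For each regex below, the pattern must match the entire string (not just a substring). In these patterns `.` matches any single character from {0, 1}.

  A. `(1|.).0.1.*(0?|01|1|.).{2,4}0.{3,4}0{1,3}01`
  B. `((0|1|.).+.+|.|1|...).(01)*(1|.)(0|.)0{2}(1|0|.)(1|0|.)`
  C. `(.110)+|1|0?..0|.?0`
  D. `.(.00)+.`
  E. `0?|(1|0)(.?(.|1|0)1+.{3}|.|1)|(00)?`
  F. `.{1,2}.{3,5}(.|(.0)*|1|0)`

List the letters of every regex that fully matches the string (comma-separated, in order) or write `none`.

A

A → match
B → no match
C → no match
D → no match
E → no match
F → no match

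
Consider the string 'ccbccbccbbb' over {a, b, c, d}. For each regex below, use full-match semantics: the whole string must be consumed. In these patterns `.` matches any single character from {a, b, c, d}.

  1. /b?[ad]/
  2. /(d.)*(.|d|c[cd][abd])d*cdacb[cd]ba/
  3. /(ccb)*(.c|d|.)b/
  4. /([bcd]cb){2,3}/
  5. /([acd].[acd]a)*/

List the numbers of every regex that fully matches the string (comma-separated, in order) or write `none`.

1 → no match
2 → no match — must end with 'ba'
3 → match
4 → no match — must end with 'cb'
5 → no match

3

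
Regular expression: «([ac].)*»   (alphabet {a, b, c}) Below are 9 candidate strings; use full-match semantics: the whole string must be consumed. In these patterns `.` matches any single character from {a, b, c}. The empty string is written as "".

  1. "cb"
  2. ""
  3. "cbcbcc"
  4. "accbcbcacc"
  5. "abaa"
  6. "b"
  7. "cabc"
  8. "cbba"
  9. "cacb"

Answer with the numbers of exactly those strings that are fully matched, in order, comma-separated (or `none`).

1, 2, 3, 4, 5, 9

1 → match
2 → match
3 → match
4 → match
5 → match
6 → no match
7 → no match
8 → no match
9 → match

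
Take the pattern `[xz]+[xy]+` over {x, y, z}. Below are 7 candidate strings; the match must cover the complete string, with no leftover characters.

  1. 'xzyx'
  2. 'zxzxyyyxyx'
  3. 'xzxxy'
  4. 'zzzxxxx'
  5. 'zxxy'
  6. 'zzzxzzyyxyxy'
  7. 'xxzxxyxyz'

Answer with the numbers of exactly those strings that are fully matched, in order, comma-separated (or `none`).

1 → match
2 → match
3 → match
4 → match
5 → match
6 → match
7 → no match

1, 2, 3, 4, 5, 6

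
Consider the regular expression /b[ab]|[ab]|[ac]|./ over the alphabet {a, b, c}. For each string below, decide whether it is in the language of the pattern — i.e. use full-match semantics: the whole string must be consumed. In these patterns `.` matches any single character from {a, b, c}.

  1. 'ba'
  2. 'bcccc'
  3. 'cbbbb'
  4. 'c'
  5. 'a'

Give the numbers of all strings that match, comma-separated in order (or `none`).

1, 4, 5

1 → match
2 → no match
3 → no match
4 → match
5 → match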